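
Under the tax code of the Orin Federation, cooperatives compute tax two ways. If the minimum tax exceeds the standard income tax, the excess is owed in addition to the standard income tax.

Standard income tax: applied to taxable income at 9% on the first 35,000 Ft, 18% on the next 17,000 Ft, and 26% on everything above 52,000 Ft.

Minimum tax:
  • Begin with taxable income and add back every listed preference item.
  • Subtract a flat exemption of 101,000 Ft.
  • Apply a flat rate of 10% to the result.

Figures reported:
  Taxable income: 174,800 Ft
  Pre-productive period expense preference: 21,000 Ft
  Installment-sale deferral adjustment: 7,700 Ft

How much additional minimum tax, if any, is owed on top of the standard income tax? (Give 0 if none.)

0 Ft

Minimum tax:
  Adjusted income: 174,800 Ft + 21,000 Ft + 7,700 Ft = 203,500 Ft
  Less exemption 101,000 Ft → base 102,500 Ft
  102,500 Ft × 10% = 10,250 Ft

Standard income tax:
  35,000 Ft × 9% = 3,150 Ft
  17,000 Ft × 18% = 3,060 Ft
  122,800 Ft × 26% = 31,928 Ft
  → 38,138 Ft

10,250 Ft ≤ 38,138 Ft, so no add-on is due.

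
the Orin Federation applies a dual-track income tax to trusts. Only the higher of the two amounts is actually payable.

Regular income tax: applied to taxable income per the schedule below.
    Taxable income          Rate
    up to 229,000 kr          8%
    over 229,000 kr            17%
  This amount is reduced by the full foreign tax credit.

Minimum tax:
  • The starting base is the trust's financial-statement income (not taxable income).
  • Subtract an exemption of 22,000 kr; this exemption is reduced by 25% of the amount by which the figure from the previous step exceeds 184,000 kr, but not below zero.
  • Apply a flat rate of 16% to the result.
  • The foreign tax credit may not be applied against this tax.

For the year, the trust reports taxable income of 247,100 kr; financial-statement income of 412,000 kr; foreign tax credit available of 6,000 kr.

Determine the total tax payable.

65,920 kr

Minimum tax:
  Base (financial-statement income): 412,000 kr
  Exemption: 25% × (412,000 kr − 184,000 kr) = 57,000 kr ≥ 22,000 kr, so the exemption is fully phased out
  Base: 412,000 kr − 0 kr = 412,000 kr
  412,000 kr × 16% = 65,920 kr

Regular income tax:
  229,000 kr × 8% = 18,320 kr
  18,100 kr × 17% = 3,077 kr
  → 21,397 kr
  Less foreign tax credit 6,000 kr → 15,397 kr

65,920 kr > 15,397 kr, so the minimum tax is the binding amount.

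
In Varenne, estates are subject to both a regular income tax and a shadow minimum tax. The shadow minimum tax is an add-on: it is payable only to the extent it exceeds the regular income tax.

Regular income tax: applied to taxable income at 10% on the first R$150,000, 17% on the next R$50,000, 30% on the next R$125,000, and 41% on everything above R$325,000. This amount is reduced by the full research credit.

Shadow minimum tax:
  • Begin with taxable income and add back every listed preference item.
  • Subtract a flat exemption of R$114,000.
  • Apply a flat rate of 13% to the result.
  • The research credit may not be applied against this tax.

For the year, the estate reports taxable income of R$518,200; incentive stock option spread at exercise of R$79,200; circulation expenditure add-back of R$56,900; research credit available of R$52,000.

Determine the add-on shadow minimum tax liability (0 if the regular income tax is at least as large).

Shadow minimum tax:
  Adjusted income: R$518,200 + R$79,200 + R$56,900 = R$654,300
  Less exemption R$114,000 → base R$540,300
  R$540,300 × 13% = R$70,239

Regular income tax:
  R$150,000 × 10% = R$15,000
  R$50,000 × 17% = R$8,500
  R$125,000 × 30% = R$37,500
  R$193,200 × 41% = R$79,212
  → R$140,212
  Less research credit R$52,000 → R$88,212

R$70,239 ≤ R$88,212, so no add-on is due.

R$0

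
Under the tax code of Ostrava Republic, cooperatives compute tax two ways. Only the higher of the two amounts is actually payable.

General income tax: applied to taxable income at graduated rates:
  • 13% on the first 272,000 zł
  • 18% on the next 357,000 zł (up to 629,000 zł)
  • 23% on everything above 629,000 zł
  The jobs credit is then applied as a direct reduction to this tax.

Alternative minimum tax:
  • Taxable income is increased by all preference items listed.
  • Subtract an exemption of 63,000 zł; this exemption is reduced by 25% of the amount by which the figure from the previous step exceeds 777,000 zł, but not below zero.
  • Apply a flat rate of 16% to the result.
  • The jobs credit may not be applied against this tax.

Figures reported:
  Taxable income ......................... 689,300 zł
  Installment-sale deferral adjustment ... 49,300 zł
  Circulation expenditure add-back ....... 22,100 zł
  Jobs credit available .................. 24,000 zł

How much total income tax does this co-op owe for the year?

111,632 zł

Alternative minimum tax:
  Adjusted income: 689,300 zł + 49,300 zł + 22,100 zł = 760,700 zł
  Exemption: 760,700 zł ≤ 777,000 zł, so full 63,000 zł applies
  Base: 760,700 zł − 63,000 zł = 697,700 zł
  697,700 zł × 16% = 111,632 zł

General income tax:
  272,000 zł × 13% = 35,360 zł
  357,000 zł × 18% = 64,260 zł
  60,300 zł × 23% = 13,869 zł
  → 113,489 zł
  Less jobs credit 24,000 zł → 89,489 zł

111,632 zł > 89,489 zł, so the alternative minimum tax is the binding amount.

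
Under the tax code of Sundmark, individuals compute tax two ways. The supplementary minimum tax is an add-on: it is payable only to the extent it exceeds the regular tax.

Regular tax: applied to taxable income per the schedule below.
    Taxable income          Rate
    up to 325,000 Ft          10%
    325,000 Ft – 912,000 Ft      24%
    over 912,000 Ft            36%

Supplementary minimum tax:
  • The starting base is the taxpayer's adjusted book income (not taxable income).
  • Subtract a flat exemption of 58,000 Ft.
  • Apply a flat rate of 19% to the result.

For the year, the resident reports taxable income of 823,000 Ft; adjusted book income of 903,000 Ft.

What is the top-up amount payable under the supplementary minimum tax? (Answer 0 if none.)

Supplementary minimum tax:
  Base (adjusted book income): 903,000 Ft
  Less exemption 58,000 Ft → base 845,000 Ft
  845,000 Ft × 19% = 160,550 Ft

Regular tax:
  325,000 Ft × 10% = 32,500 Ft
  498,000 Ft × 24% = 119,520 Ft
  → 152,020 Ft

Excess of supplementary minimum tax over regular tax: 160,550 Ft − 152,020 Ft = 8,530 Ft.

8,530 Ft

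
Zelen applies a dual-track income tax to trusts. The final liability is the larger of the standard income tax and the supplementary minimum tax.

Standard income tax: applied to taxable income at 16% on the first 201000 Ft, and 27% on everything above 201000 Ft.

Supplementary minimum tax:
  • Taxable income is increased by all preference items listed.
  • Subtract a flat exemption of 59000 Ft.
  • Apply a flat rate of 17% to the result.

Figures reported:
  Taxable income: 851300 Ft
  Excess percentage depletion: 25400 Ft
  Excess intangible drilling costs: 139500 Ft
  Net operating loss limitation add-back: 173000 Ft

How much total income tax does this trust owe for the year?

207741 Ft

Supplementary minimum tax:
  Adjusted income: 851300 Ft + 25400 Ft + 139500 Ft + 173000 Ft = 1189200 Ft
  Less exemption 59000 Ft → base 1130200 Ft
  1130200 Ft × 17% = 192134 Ft

Standard income tax:
  201000 Ft × 16% = 32160 Ft
  650300 Ft × 27% = 175581 Ft
  → 207741 Ft

207741 Ft > 192134 Ft, so the standard income tax governs.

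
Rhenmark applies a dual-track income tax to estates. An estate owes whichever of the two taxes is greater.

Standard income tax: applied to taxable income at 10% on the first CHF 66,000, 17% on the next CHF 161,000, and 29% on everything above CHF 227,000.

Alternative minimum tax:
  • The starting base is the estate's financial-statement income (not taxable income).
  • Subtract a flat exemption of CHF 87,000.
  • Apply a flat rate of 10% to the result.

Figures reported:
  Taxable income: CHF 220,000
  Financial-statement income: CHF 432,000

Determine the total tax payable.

CHF 34,500

Alternative minimum tax:
  Base (financial-statement income): CHF 432,000
  Less exemption CHF 87,000 → base CHF 345,000
  CHF 345,000 × 10% = CHF 34,500

Standard income tax:
  CHF 66,000 × 10% = CHF 6,600
  CHF 154,000 × 17% = CHF 26,180
  → CHF 32,780

CHF 34,500 > CHF 32,780, so the alternative minimum tax is the binding amount.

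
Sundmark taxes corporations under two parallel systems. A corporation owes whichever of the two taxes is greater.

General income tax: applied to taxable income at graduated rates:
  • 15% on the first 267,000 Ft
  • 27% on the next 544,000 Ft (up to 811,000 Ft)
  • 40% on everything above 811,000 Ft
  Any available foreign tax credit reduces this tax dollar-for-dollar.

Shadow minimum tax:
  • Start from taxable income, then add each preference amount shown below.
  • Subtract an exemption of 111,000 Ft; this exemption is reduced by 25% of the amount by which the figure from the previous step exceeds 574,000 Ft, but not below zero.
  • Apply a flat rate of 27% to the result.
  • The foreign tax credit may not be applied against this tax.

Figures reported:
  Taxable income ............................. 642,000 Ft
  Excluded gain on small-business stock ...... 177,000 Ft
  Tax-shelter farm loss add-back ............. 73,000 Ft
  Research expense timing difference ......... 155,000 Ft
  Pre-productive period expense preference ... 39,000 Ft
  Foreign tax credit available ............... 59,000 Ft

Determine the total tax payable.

293,220 Ft

Shadow minimum tax:
  Adjusted income: 642,000 Ft + 177,000 Ft + 73,000 Ft + 155,000 Ft + 39,000 Ft = 1,086,000 Ft
  Exemption: 25% × (1,086,000 Ft − 574,000 Ft) = 128,000 Ft ≥ 111,000 Ft, so the exemption is fully phased out
  Base: 1,086,000 Ft − 0 Ft = 1,086,000 Ft
  1,086,000 Ft × 27% = 293,220 Ft

General income tax:
  267,000 Ft × 15% = 40,050 Ft
  375,000 Ft × 27% = 101,250 Ft
  → 141,300 Ft
  Less foreign tax credit 59,000 Ft → 82,300 Ft

293,220 Ft > 82,300 Ft, so the shadow minimum tax is the binding amount.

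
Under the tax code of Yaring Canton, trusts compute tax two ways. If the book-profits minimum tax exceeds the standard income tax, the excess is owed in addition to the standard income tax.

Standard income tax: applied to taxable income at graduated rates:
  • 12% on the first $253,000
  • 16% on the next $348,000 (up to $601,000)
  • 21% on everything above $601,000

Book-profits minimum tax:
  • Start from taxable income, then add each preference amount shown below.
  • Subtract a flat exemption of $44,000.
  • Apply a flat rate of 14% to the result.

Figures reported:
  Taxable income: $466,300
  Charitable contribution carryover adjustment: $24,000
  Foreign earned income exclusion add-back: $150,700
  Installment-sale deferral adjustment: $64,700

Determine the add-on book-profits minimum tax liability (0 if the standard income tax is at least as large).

$28,150

Book-profits minimum tax:
  Adjusted income: $466,300 + $24,000 + $150,700 + $64,700 = $705,700
  Less exemption $44,000 → base $661,700
  $661,700 × 14% = $92,638

Standard income tax:
  $253,000 × 12% = $30,360
  $213,300 × 16% = $34,128
  → $64,488

Excess of book-profits minimum tax over standard income tax: $92,638 − $64,488 = $28,150.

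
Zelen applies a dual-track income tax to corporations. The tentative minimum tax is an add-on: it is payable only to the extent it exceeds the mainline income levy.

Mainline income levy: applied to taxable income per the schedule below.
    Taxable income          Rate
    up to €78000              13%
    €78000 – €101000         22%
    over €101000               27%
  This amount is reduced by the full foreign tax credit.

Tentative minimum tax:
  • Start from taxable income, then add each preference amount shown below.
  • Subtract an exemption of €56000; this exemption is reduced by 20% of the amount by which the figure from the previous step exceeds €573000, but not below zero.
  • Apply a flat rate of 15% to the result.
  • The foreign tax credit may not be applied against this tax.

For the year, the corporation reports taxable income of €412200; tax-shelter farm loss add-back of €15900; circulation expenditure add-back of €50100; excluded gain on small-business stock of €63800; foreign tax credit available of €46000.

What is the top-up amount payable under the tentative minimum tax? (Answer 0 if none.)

€19676

Mainline income levy:
  €78000 × 13% = €10140
  €23000 × 22% = €5060
  €311200 × 27% = €84024
  → €99224
  Less foreign tax credit €46000 → €53224

Tentative minimum tax:
  Adjusted income: €412200 + €15900 + €50100 + €63800 = €542000
  Exemption: €542000 ≤ €573000, so full €56000 applies
  Base: €542000 − €56000 = €486000
  €486000 × 15% = €72900

Excess of tentative minimum tax over mainline income levy: €72900 − €53224 = €19676.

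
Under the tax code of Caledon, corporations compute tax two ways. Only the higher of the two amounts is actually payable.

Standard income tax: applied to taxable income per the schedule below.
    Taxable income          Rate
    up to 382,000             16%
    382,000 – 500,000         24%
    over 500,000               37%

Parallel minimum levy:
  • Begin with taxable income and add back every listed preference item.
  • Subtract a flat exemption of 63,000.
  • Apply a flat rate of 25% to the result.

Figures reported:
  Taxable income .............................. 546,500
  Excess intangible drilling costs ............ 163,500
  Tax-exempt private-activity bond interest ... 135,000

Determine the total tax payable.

Parallel minimum levy:
  Adjusted income: 546,500 + 163,500 + 135,000 = 845,000
  Less exemption 63,000 → base 782,000
  782,000 × 25% = 195,500

Standard income tax:
  382,000 × 16% = 61,120
  118,000 × 24% = 28,320
  46,500 × 37% = 17,205
  → 106,645

195,500 > 106,645, so the parallel minimum levy is the binding amount.

195,500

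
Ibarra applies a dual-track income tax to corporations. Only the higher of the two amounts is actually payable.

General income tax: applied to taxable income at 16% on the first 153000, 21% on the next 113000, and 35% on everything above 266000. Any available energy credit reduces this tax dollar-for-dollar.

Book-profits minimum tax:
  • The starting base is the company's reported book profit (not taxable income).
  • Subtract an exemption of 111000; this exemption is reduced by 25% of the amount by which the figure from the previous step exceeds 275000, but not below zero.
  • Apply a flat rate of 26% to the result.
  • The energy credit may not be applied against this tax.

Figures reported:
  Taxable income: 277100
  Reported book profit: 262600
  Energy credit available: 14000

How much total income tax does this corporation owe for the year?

39416

Book-profits minimum tax:
  Base (reported book profit): 262600
  Exemption: 262600 ≤ 275000, so full 111000 applies
  Base: 262600 − 111000 = 151600
  151600 × 26% = 39416

General income tax:
  153000 × 16% = 24480
  113000 × 21% = 23730
  11100 × 35% = 3885
  → 52095
  Less energy credit 14000 → 38095

39416 > 38095, so the book-profits minimum tax is the binding amount.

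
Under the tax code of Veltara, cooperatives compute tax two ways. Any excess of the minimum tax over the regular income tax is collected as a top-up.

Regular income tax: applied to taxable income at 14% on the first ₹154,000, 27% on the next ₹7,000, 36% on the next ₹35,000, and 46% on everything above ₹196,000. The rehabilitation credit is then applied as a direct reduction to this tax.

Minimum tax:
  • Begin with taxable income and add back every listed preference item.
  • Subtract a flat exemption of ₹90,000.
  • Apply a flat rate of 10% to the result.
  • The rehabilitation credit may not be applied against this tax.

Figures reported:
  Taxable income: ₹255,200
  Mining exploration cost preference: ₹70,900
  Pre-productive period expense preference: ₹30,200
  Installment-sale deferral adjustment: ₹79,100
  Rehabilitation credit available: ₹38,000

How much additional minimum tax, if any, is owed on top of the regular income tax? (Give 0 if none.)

₹9,258

Regular income tax:
  ₹154,000 × 14% = ₹21,560
  ₹7,000 × 27% = ₹1,890
  ₹35,000 × 36% = ₹12,600
  ₹59,200 × 46% = ₹27,232
  → ₹63,282
  Less rehabilitation credit ₹38,000 → ₹25,282

Minimum tax:
  Adjusted income: ₹255,200 + ₹70,900 + ₹30,200 + ₹79,100 = ₹435,400
  Less exemption ₹90,000 → base ₹345,400
  ₹345,400 × 10% = ₹34,540

Excess of minimum tax over regular income tax: ₹34,540 − ₹25,282 = ₹9,258.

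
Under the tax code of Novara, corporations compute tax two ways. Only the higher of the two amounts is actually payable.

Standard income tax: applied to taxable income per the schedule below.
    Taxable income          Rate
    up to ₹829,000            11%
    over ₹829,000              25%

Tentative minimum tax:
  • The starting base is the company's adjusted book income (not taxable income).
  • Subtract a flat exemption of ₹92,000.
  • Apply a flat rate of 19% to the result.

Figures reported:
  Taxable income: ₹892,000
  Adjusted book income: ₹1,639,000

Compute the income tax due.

₹293,930

Standard income tax:
  ₹829,000 × 11% = ₹91,190
  ₹63,000 × 25% = ₹15,750
  → ₹106,940

Tentative minimum tax:
  Base (adjusted book income): ₹1,639,000
  Less exemption ₹92,000 → base ₹1,547,000
  ₹1,547,000 × 19% = ₹293,930

₹293,930 > ₹106,940, so the tentative minimum tax is the binding amount.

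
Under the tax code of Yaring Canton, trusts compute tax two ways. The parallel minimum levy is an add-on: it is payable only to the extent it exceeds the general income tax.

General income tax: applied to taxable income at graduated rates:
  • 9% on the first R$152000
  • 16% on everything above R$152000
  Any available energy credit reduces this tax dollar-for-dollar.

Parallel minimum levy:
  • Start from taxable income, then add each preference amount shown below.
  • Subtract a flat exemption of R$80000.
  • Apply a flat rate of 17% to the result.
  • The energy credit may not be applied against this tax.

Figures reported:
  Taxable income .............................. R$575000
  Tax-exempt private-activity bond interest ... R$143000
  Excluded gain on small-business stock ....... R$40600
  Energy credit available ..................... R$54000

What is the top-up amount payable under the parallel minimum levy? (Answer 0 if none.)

R$88002

General income tax:
  R$152000 × 9% = R$13680
  R$423000 × 16% = R$67680
  → R$81360
  Less energy credit R$54000 → R$27360

Parallel minimum levy:
  Adjusted income: R$575000 + R$143000 + R$40600 = R$758600
  Less exemption R$80000 → base R$678600
  R$678600 × 17% = R$115362

Excess of parallel minimum levy over general income tax: R$115362 − R$27360 = R$88002.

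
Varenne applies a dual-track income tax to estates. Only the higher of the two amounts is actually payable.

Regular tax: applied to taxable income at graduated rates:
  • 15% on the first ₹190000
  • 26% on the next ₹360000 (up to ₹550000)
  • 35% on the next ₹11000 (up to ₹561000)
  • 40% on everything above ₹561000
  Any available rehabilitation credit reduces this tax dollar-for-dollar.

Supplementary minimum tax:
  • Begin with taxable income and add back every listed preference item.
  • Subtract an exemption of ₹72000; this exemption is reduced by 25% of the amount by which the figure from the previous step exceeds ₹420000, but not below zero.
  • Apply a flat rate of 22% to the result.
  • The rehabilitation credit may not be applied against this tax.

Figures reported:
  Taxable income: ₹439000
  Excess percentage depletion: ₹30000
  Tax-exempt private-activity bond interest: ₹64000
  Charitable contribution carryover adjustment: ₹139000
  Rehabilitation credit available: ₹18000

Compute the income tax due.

₹145860

Regular tax:
  ₹190000 × 15% = ₹28500
  ₹249000 × 26% = ₹64740
  → ₹93240
  Less rehabilitation credit ₹18000 → ₹75240

Supplementary minimum tax:
  Adjusted income: ₹439000 + ₹30000 + ₹64000 + ₹139000 = ₹672000
  Exemption: ₹72000 − 25% × (₹672000 − ₹420000) = ₹72000 − ₹63000 = ₹9000
  Base: ₹672000 − ₹9000 = ₹663000
  ₹663000 × 22% = ₹145860

₹145860 > ₹75240, so the supplementary minimum tax is the binding amount.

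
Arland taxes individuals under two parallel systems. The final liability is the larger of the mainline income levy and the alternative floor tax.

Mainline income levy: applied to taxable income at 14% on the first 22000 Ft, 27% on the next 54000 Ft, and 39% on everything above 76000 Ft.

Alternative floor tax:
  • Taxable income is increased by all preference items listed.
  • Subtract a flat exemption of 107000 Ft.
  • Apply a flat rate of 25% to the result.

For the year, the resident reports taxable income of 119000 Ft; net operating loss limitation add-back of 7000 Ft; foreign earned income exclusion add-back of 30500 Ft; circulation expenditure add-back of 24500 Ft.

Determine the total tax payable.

Alternative floor tax:
  Adjusted income: 119000 Ft + 7000 Ft + 30500 Ft + 24500 Ft = 181000 Ft
  Less exemption 107000 Ft → base 74000 Ft
  74000 Ft × 25% = 18500 Ft

Mainline income levy:
  22000 Ft × 14% = 3080 Ft
  54000 Ft × 27% = 14580 Ft
  43000 Ft × 39% = 16770 Ft
  → 34430 Ft

34430 Ft > 18500 Ft, so the mainline income levy governs.

34430 Ft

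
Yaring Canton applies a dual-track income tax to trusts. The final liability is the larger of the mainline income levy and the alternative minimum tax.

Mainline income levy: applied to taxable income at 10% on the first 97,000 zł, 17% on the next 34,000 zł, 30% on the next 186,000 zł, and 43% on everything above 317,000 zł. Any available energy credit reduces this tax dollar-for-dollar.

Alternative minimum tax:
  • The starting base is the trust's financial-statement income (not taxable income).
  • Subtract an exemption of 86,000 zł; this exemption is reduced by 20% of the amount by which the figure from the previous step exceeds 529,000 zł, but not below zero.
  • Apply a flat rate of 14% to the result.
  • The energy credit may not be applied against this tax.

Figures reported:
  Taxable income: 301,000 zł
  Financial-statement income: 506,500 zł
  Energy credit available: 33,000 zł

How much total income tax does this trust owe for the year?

Alternative minimum tax:
  Base (financial-statement income): 506,500 zł
  Exemption: 506,500 zł ≤ 529,000 zł, so full 86,000 zł applies
  Base: 506,500 zł − 86,000 zł = 420,500 zł
  420,500 zł × 14% = 58,870 zł

Mainline income levy:
  97,000 zł × 10% = 9,700 zł
  34,000 zł × 17% = 5,780 zł
  170,000 zł × 30% = 51,000 zł
  → 66,480 zł
  Less energy credit 33,000 zł → 33,480 zł

58,870 zł > 33,480 zł, so the alternative minimum tax is the binding amount.

58,870 zł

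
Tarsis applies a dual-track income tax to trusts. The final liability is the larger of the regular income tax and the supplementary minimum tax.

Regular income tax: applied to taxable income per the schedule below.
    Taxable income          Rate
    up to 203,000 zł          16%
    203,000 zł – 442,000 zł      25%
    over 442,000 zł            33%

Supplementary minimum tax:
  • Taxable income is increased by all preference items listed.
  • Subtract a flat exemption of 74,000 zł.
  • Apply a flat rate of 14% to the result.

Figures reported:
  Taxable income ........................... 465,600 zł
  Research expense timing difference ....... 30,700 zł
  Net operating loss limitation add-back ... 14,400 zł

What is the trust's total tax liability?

100,018 zł

Supplementary minimum tax:
  Adjusted income: 465,600 zł + 30,700 zł + 14,400 zł = 510,700 zł
  Less exemption 74,000 zł → base 436,700 zł
  436,700 zł × 14% = 61,138 zł

Regular income tax:
  203,000 zł × 16% = 32,480 zł
  239,000 zł × 25% = 59,750 zł
  23,600 zł × 33% = 7,788 zł
  → 100,018 zł

100,018 zł > 61,138 zł, so the regular income tax governs.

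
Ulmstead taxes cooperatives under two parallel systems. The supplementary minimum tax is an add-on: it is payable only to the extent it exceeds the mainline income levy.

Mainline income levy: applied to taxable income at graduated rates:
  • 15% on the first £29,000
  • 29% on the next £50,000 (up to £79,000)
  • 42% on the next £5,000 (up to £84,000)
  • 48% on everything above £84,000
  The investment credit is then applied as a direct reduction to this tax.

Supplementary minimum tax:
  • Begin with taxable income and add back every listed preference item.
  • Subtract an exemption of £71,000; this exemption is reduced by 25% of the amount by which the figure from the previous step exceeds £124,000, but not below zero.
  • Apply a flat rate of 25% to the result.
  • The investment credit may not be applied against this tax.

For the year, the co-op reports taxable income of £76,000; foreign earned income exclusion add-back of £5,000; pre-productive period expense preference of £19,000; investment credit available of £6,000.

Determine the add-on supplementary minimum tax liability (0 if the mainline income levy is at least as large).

£0

Supplementary minimum tax:
  Adjusted income: £76,000 + £5,000 + £19,000 = £100,000
  Exemption: £100,000 ≤ £124,000, so full £71,000 applies
  Base: £100,000 − £71,000 = £29,000
  £29,000 × 25% = £7,250

Mainline income levy:
  £29,000 × 15% = £4,350
  £47,000 × 29% = £13,630
  → £17,980
  Less investment credit £6,000 → £11,980

£7,250 ≤ £11,980, so no add-on is due.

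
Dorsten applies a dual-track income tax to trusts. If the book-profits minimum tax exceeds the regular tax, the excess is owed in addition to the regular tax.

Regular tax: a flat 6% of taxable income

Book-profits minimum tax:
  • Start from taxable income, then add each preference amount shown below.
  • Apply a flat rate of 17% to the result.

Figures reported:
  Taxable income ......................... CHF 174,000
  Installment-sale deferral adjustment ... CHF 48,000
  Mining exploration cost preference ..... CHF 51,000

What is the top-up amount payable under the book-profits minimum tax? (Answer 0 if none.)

CHF 35,970

Book-profits minimum tax:
  Adjusted income: CHF 174,000 + CHF 48,000 + CHF 51,000 = CHF 273,000
  CHF 273,000 × 17% = CHF 46,410

Regular tax:
  CHF 174,000 × 6% = CHF 10,440

Excess of book-profits minimum tax over regular tax: CHF 46,410 − CHF 10,440 = CHF 35,970.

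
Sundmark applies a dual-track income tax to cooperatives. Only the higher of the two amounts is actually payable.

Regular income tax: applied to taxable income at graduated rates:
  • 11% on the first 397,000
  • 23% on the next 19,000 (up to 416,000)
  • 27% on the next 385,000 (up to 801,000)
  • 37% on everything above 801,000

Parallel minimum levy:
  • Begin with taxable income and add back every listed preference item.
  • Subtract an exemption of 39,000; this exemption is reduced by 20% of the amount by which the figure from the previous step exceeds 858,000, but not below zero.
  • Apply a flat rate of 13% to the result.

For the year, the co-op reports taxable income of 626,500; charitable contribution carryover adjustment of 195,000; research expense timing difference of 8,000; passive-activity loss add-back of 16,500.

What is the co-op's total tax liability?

104,910

Parallel minimum levy:
  Adjusted income: 626,500 + 195,000 + 8,000 + 16,500 = 846,000
  Exemption: 846,000 ≤ 858,000, so full 39,000 applies
  Base: 846,000 − 39,000 = 807,000
  807,000 × 13% = 104,910

Regular income tax:
  397,000 × 11% = 43,670
  19,000 × 23% = 4,370
  210,500 × 27% = 56,835
  → 104,875

104,910 > 104,875, so the parallel minimum levy is the binding amount.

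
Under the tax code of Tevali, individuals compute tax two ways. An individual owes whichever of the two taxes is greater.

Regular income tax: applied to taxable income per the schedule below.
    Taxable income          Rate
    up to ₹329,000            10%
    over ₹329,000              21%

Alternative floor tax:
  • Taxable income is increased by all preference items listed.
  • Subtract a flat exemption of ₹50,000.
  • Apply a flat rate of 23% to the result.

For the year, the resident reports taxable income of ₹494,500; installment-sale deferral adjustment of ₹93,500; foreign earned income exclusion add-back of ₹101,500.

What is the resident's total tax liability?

Alternative floor tax:
  Adjusted income: ₹494,500 + ₹93,500 + ₹101,500 = ₹689,500
  Less exemption ₹50,000 → base ₹639,500
  ₹639,500 × 23% = ₹147,085

Regular income tax:
  ₹329,000 × 10% = ₹32,900
  ₹165,500 × 21% = ₹34,755
  → ₹67,655

₹147,085 > ₹67,655, so the alternative floor tax is the binding amount.

₹147,085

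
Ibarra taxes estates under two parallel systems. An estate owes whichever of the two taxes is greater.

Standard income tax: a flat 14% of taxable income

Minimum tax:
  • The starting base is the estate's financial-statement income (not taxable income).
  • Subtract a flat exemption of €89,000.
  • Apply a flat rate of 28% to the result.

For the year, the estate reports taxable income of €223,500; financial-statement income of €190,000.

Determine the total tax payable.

€31,290

Standard income tax:
  €223,500 × 14% = €31,290

Minimum tax:
  Base (financial-statement income): €190,000
  Less exemption €89,000 → base €101,000
  €101,000 × 28% = €28,280

€31,290 > €28,280, so the standard income tax governs.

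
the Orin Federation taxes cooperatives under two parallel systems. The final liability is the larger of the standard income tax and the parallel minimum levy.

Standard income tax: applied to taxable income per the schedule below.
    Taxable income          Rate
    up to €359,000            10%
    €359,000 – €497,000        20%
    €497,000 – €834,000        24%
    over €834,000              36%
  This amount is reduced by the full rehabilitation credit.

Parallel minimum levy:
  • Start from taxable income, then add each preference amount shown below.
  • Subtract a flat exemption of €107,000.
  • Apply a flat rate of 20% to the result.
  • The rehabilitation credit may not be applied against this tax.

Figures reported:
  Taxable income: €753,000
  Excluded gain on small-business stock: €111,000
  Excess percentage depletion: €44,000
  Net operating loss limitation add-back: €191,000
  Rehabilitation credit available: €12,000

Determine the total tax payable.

€198,400

Parallel minimum levy:
  Adjusted income: €753,000 + €111,000 + €44,000 + €191,000 = €1,099,000
  Less exemption €107,000 → base €992,000
  €992,000 × 20% = €198,400

Standard income tax:
  €359,000 × 10% = €35,900
  €138,000 × 20% = €27,600
  €256,000 × 24% = €61,440
  → €124,940
  Less rehabilitation credit €12,000 → €112,940

€198,400 > €112,940, so the parallel minimum levy is the binding amount.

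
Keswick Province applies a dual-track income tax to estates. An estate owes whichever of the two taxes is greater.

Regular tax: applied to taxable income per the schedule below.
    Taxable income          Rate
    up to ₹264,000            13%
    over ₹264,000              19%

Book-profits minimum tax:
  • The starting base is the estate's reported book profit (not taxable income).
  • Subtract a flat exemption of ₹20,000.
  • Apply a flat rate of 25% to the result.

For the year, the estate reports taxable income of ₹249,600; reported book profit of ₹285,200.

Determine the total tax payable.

₹66,300

Regular tax:
  ₹249,600 × 13% = ₹32,448

Book-profits minimum tax:
  Base (reported book profit): ₹285,200
  Less exemption ₹20,000 → base ₹265,200
  ₹265,200 × 25% = ₹66,300

₹66,300 > ₹32,448, so the book-profits minimum tax is the binding amount.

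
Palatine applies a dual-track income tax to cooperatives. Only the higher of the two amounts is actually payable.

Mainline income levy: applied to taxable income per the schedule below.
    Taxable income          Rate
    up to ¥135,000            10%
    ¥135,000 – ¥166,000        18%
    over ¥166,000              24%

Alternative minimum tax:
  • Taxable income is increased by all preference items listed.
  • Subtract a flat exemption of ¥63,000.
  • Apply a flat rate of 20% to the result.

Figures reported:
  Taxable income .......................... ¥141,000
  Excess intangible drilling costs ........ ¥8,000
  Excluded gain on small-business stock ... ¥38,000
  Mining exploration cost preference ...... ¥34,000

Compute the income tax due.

¥31,600

Mainline income levy:
  ¥135,000 × 10% = ¥13,500
  ¥6,000 × 18% = ¥1,080
  → ¥14,580

Alternative minimum tax:
  Adjusted income: ¥141,000 + ¥8,000 + ¥38,000 + ¥34,000 = ¥221,000
  Less exemption ¥63,000 → base ¥158,000
  ¥158,000 × 20% = ¥31,600

¥31,600 > ¥14,580, so the alternative minimum tax is the binding amount.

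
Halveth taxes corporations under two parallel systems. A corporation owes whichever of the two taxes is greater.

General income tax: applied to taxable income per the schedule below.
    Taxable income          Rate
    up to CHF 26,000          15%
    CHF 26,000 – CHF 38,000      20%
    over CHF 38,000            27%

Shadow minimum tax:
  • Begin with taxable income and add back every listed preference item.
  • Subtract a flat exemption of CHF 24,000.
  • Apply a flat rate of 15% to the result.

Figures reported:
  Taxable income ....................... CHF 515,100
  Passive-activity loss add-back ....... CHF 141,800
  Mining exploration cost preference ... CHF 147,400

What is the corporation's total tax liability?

Shadow minimum tax:
  Adjusted income: CHF 515,100 + CHF 141,800 + CHF 147,400 = CHF 804,300
  Less exemption CHF 24,000 → base CHF 780,300
  CHF 780,300 × 15% = CHF 117,045

General income tax:
  CHF 26,000 × 15% = CHF 3,900
  CHF 12,000 × 20% = CHF 2,400
  CHF 477,100 × 27% = CHF 128,817
  → CHF 135,117

CHF 135,117 > CHF 117,045, so the general income tax governs.

CHF 135,117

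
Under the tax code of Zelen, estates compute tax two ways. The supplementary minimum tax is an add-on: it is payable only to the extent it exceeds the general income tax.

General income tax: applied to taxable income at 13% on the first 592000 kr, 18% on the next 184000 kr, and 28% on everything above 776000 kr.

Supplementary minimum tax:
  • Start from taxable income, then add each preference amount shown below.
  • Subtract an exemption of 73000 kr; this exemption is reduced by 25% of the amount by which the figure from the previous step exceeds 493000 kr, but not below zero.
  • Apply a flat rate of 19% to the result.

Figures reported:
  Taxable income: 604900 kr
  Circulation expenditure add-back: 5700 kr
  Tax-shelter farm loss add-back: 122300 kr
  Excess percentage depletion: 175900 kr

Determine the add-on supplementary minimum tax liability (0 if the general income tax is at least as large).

93390 kr

Supplementary minimum tax:
  Adjusted income: 604900 kr + 5700 kr + 122300 kr + 175900 kr = 908800 kr
  Exemption: 25% × (908800 kr − 493000 kr) = 103950 kr ≥ 73000 kr, so the exemption is fully phased out
  Base: 908800 kr − 0 kr = 908800 kr
  908800 kr × 19% = 172672 kr

General income tax:
  592000 kr × 13% = 76960 kr
  12900 kr × 18% = 2322 kr
  → 79282 kr

Excess of supplementary minimum tax over general income tax: 172672 kr − 79282 kr = 93390 kr.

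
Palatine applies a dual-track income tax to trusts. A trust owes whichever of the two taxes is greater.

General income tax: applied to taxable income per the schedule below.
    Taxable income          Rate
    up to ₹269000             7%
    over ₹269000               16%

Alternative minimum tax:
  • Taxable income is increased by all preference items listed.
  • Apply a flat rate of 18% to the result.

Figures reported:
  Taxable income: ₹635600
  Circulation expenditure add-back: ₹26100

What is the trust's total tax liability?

Alternative minimum tax:
  Adjusted income: ₹635600 + ₹26100 = ₹661700
  ₹661700 × 18% = ₹119106

General income tax:
  ₹269000 × 7% = ₹18830
  ₹366600 × 16% = ₹58656
  → ₹77486

₹119106 > ₹77486, so the alternative minimum tax is the binding amount.

₹119106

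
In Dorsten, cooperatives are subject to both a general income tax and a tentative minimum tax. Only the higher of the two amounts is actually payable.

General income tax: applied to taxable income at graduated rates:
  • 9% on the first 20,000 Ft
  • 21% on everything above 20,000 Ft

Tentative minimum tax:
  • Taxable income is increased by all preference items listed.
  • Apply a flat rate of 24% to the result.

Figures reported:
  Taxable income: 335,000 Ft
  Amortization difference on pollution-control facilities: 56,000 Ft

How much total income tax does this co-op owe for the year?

Tentative minimum tax:
  Adjusted income: 335,000 Ft + 56,000 Ft = 391,000 Ft
  391,000 Ft × 24% = 93,840 Ft

General income tax:
  20,000 Ft × 9% = 1,800 Ft
  315,000 Ft × 21% = 66,150 Ft
  → 67,950 Ft

93,840 Ft > 67,950 Ft, so the tentative minimum tax is the binding amount.

93,840 Ft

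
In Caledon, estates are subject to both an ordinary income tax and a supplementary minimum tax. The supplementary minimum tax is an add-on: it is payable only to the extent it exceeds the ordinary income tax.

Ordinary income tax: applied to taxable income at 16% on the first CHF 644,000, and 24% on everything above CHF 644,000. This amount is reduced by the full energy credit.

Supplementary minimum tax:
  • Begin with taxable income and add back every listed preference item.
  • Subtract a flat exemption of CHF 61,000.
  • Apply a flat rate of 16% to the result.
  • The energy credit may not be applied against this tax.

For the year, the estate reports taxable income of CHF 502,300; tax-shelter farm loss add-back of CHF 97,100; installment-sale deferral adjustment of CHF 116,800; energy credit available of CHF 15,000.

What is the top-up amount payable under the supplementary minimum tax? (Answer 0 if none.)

CHF 39,464

Supplementary minimum tax:
  Adjusted income: CHF 502,300 + CHF 97,100 + CHF 116,800 = CHF 716,200
  Less exemption CHF 61,000 → base CHF 655,200
  CHF 655,200 × 16% = CHF 104,832

Ordinary income tax:
  CHF 502,300 × 16% = CHF 80,368
  Less energy credit CHF 15,000 → CHF 65,368

Excess of supplementary minimum tax over ordinary income tax: CHF 104,832 − CHF 65,368 = CHF 39,464.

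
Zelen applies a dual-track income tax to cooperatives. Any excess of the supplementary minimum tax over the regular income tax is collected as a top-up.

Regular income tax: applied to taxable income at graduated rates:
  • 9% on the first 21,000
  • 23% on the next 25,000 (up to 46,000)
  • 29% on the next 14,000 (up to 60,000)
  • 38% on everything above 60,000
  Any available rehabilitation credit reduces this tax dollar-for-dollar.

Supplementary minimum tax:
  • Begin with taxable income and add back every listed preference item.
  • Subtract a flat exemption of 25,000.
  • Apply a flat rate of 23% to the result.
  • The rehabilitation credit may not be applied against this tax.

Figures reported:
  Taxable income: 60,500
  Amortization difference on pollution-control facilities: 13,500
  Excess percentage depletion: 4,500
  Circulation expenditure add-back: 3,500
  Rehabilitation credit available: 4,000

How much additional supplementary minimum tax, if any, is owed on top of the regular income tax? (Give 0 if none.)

Regular income tax:
  21,000 × 9% = 1,890
  25,000 × 23% = 5,750
  14,000 × 29% = 4,060
  500 × 38% = 190
  → 11,890
  Less rehabilitation credit 4,000 → 7,890

Supplementary minimum tax:
  Adjusted income: 60,500 + 13,500 + 4,500 + 3,500 = 82,000
  Less exemption 25,000 → base 57,000
  57,000 × 23% = 13,110

Excess of supplementary minimum tax over regular income tax: 13,110 − 7,890 = 5,220.

5,220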